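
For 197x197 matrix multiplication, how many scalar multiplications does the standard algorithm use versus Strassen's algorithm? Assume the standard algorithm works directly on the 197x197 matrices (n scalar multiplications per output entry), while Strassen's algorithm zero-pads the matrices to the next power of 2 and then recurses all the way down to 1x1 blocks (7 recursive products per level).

Matrix multiplication for 197x197 matrices:

Strassen's algorithm requires power-of-2 dimensions. Pad 197x197 to 256x256 (next power of 2).

Standard algorithm: 197^3 = 7645373 multiplications
Strassen's algorithm: 7^(log2(256)) = 7^8 = 5764801 multiplications
Savings: 7645373 - 5764801 = 1880572 multiplications

Standard: 7645373 multiplications (197^3). Strassen: 5764801 multiplications (7^8, after padding to 256x256). Strassen reduces 8 recursive multiplications to 7 at each level.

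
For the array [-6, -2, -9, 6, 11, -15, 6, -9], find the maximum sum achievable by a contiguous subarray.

Using Kadane's algorithm on [-6, -2, -9, 6, 11, -15, 6, -9]:

Scanning through the array:
Position 1 (value -2): max_ending_here = -2, max_so_far = -2
Position 2 (value -9): max_ending_here = -9, max_so_far = -2
Position 3 (value 6): max_ending_here = 6, max_so_far = 6
Position 4 (value 11): max_ending_here = 17, max_so_far = 17
Position 5 (value -15): max_ending_here = 2, max_so_far = 17
Position 6 (value 6): max_ending_here = 8, max_so_far = 17
Position 7 (value -9): max_ending_here = -1, max_so_far = 17

Maximum subarray: [6, 11]
Maximum sum: 17

The maximum subarray is [6, 11] with sum 17. This subarray runs from index 3 to index 4.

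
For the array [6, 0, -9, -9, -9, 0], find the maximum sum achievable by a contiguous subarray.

Using Kadane's algorithm on [6, 0, -9, -9, -9, 0]:

Scanning through the array:
Position 1 (value 0): max_ending_here = 6, max_so_far = 6
Position 2 (value -9): max_ending_here = -3, max_so_far = 6
Position 3 (value -9): max_ending_here = -9, max_so_far = 6
Position 4 (value -9): max_ending_here = -9, max_so_far = 6
Position 5 (value 0): max_ending_here = 0, max_so_far = 6

Maximum subarray: [6]
Maximum sum: 6

The maximum subarray is [6] with sum 6. This subarray runs from index 0 to index 0.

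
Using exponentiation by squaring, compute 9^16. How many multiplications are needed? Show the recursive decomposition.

Computing 9^16 by squaring (build up from 9^1; each line after the first costs one multiplication):

9^1 = 9
9^2 = (9^1)^2 = 9^2 = 81
9^4 = (9^2)^2 = 81^2 = 6561
9^8 = (9^4)^2 = 6561^2 = 43046721
9^16 = (9^8)^2 = 43046721^2 = 1853020188851841

Result: 1853020188851841
Multiplications needed: 4 (4 lines after 9^1)

9^16 = 1853020188851841. Using exponentiation by squaring, this requires 4 multiplications. The key idea: if the exponent is even, square the half-power; if odd, multiply by the base once.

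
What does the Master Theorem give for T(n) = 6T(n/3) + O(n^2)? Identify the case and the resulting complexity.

Master Theorem for T(n) = 6T(n/3) + O(n^2):

a = 6, b = 3, c = 2
log_b(a) = log_3(6) = 1.6309

Case 3: c = 2 > log_3(6) = 1.6309
T(n) = O(n^2) = O(n^2)

For T(n) = 6T(n/3) + O(n^2): log_3(6) = 1.6309. This is Case 3 of the Master Theorem (c > log_b(a), work dominated by root), giving O(n^2).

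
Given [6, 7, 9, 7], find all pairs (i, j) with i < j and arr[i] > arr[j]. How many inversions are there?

Finding inversions in [6, 7, 9, 7]:

(2, 3): arr[2]=9 > arr[3]=7

Total inversions: 1

The array has 1 inversion(s): (2,3). Each pair (i,j) satisfies i < j and arr[i] > arr[j].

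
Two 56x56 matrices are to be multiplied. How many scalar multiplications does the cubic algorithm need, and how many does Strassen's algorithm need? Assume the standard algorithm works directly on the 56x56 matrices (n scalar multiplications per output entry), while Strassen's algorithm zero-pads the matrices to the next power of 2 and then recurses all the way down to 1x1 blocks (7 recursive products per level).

Matrix multiplication for 56x56 matrices:

Strassen's algorithm requires power-of-2 dimensions. Pad 56x56 to 64x64 (next power of 2).

Standard algorithm: 56^3 = 175616 multiplications
Strassen's algorithm: 7^(log2(64)) = 7^6 = 117649 multiplications
Savings: 175616 - 117649 = 57967 multiplications

Standard: 175616 multiplications (56^3). Strassen: 117649 multiplications (7^6, after padding to 64x64). Strassen reduces 8 recursive multiplications to 7 at each level.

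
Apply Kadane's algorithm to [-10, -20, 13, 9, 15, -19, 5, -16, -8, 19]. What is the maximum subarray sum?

Using Kadane's algorithm on [-10, -20, 13, 9, 15, -19, 5, -16, -8, 19]:

Scanning through the array:
Position 1 (value -20): max_ending_here = -20, max_so_far = -10
Position 2 (value 13): max_ending_here = 13, max_so_far = 13
Position 3 (value 9): max_ending_here = 22, max_so_far = 22
Position 4 (value 15): max_ending_here = 37, max_so_far = 37
Position 5 (value -19): max_ending_here = 18, max_so_far = 37
Position 6 (value 5): max_ending_here = 23, max_so_far = 37
Position 7 (value -16): max_ending_here = 7, max_so_far = 37
Position 8 (value -8): max_ending_here = -1, max_so_far = 37
Position 9 (value 19): max_ending_here = 19, max_so_far = 37

Maximum subarray: [13, 9, 15]
Maximum sum: 37

The maximum subarray is [13, 9, 15] with sum 37. This subarray runs from index 2 to index 4.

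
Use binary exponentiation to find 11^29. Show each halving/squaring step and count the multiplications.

Computing 11^29 by squaring (build up from 11^1; each line after the first costs one multiplication):

11^1 = 11
11^2 = (11^1)^2 = 11^2 = 121
11^3 = 11 * 11^2 = 11 * 121 = 1331
11^6 = (11^3)^2 = 1331^2 = 1771561
11^7 = 11 * 11^6 = 11 * 1771561 = 19487171
11^14 = (11^7)^2 = 19487171^2 = 379749833583241
11^28 = (11^14)^2 = 379749833583241^2 = 144209936106499234037676064081
11^29 = 11 * 11^28 = 11 * 144209936106499234037676064081 = 1586309297171491574414436704891

Result: 1586309297171491574414436704891
Multiplications needed: 7 (7 lines after 11^1)

11^29 = 1586309297171491574414436704891. Using exponentiation by squaring, this requires 7 multiplications. The key idea: if the exponent is even, square the half-power; if odd, multiply by the base once.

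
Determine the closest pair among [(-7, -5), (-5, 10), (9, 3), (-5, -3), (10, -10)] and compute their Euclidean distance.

Computing all pairwise distances among 5 points:

d((-7, -5), (-5, 10)) = 15.1327
d((-7, -5), (9, 3)) = 17.8885
d((-7, -5), (-5, -3)) = 2.8284 <-- minimum
d((-7, -5), (10, -10)) = 17.72
d((-5, 10), (9, 3)) = 15.6525
d((-5, 10), (-5, -3)) = 13.0
d((-5, 10), (10, -10)) = 25.0
d((9, 3), (-5, -3)) = 15.2315
d((9, 3), (10, -10)) = 13.0384
d((-5, -3), (10, -10)) = 16.5529

Closest pair: (-7, -5) and (-5, -3) with distance 2.8284

The closest pair is (-7, -5) and (-5, -3) with Euclidean distance 2.8284. For 5 points, brute-force pairwise comparison is shown above. For large n, the divide-and-conquer algorithm (sort by x, recurse on halves, check the dividing strip) achieves O(n log n).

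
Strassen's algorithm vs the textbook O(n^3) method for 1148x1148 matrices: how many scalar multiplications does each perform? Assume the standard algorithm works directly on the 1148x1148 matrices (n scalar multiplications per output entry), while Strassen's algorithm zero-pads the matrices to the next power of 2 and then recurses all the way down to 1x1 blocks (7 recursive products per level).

Matrix multiplication for 1148x1148 matrices:

Strassen's algorithm requires power-of-2 dimensions. Pad 1148x1148 to 2048x2048 (next power of 2).

Standard algorithm: 1148^3 = 1512953792 multiplications
Strassen's algorithm: 7^(log2(2048)) = 7^11 = 1977326743 multiplications
Difference: 1512953792 - 1977326743 = -464372951 (Strassen uses MORE here due to padding overhead — for small or just-over-power-of-2 n, padding can outweigh the per-level savings)

Standard: 1512953792 multiplications (1148^3). Strassen: 1977326743 multiplications (7^11, after padding to 2048x2048). Strassen reduces 8 recursive multiplications to 7 at each level.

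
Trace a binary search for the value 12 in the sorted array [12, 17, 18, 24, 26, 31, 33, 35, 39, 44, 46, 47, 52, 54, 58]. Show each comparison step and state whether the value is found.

Binary search for 12 in [12, 17, 18, 24, 26, 31, 33, 35, 39, 44, 46, 47, 52, 54, 58]:

lo=0, hi=14, mid=7, arr[mid]=35 -> 35 > 12, search left half
lo=0, hi=6, mid=3, arr[mid]=24 -> 24 > 12, search left half
lo=0, hi=2, mid=1, arr[mid]=17 -> 17 > 12, search left half
lo=0, hi=0, mid=0, arr[mid]=12 -> Found target at index 0!

Binary search finds 12 at index 0 after 4 comparisons. The search repeatedly halves the search space by comparing with the middle element.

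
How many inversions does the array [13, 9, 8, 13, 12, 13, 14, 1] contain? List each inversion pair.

Finding inversions in [13, 9, 8, 13, 12, 13, 14, 1]:

(0, 1): arr[0]=13 > arr[1]=9
(0, 2): arr[0]=13 > arr[2]=8
(0, 4): arr[0]=13 > arr[4]=12
(0, 7): arr[0]=13 > arr[7]=1
(1, 2): arr[1]=9 > arr[2]=8
(1, 7): arr[1]=9 > arr[7]=1
(2, 7): arr[2]=8 > arr[7]=1
(3, 4): arr[3]=13 > arr[4]=12
(3, 7): arr[3]=13 > arr[7]=1
(4, 7): arr[4]=12 > arr[7]=1
(5, 7): arr[5]=13 > arr[7]=1
(6, 7): arr[6]=14 > arr[7]=1

Total inversions: 12

The array has 12 inversion(s): (0,1), (0,2), (0,4), (0,7), (1,2), (1,7), (2,7), (3,4), (3,7), (4,7), (5,7), (6,7). Each pair (i,j) satisfies i < j and arr[i] > arr[j].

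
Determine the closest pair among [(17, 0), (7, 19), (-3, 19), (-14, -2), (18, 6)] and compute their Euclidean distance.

Computing all pairwise distances among 5 points:

d((17, 0), (7, 19)) = 21.4709
d((17, 0), (-3, 19)) = 27.5862
d((17, 0), (-14, -2)) = 31.0644
d((17, 0), (18, 6)) = 6.0828 <-- minimum
d((7, 19), (-3, 19)) = 10.0
d((7, 19), (-14, -2)) = 29.6985
d((7, 19), (18, 6)) = 17.0294
d((-3, 19), (-14, -2)) = 23.7065
d((-3, 19), (18, 6)) = 24.6982
d((-14, -2), (18, 6)) = 32.9848

Closest pair: (17, 0) and (18, 6) with distance 6.0828

The closest pair is (17, 0) and (18, 6) with Euclidean distance 6.0828. For 5 points, brute-force pairwise comparison is shown above. For large n, the divide-and-conquer algorithm (sort by x, recurse on halves, check the dividing strip) achieves O(n log n).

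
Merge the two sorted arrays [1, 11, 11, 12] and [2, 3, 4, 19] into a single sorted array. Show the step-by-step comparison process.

Merging process:

Compare 1 vs 2: take 1 from left. Merged: [1]
Compare 11 vs 2: take 2 from right. Merged: [1, 2]
Compare 11 vs 3: take 3 from right. Merged: [1, 2, 3]
Compare 11 vs 4: take 4 from right. Merged: [1, 2, 3, 4]
Compare 11 vs 19: take 11 from left. Merged: [1, 2, 3, 4, 11]
Compare 11 vs 19: take 11 from left. Merged: [1, 2, 3, 4, 11, 11]
Compare 12 vs 19: take 12 from left. Merged: [1, 2, 3, 4, 11, 11, 12]
Append remaining from right: [19]. Merged: [1, 2, 3, 4, 11, 11, 12, 19]

Final merged array: [1, 2, 3, 4, 11, 11, 12, 19]
Total comparisons: 7

The merged array is [1, 2, 3, 4, 11, 11, 12, 19], requiring 7 comparisons. The merge step runs in O(n) time where n is the total number of elements.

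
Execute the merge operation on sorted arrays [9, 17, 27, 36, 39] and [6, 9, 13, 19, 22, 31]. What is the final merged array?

Merging process:

Compare 9 vs 6: take 6 from right. Merged: [6]
Compare 9 vs 9: take 9 from left. Merged: [6, 9]
Compare 17 vs 9: take 9 from right. Merged: [6, 9, 9]
Compare 17 vs 13: take 13 from right. Merged: [6, 9, 9, 13]
Compare 17 vs 19: take 17 from left. Merged: [6, 9, 9, 13, 17]
Compare 27 vs 19: take 19 from right. Merged: [6, 9, 9, 13, 17, 19]
Compare 27 vs 22: take 22 from right. Merged: [6, 9, 9, 13, 17, 19, 22]
Compare 27 vs 31: take 27 from left. Merged: [6, 9, 9, 13, 17, 19, 22, 27]
Compare 36 vs 31: take 31 from right. Merged: [6, 9, 9, 13, 17, 19, 22, 27, 31]
Append remaining from left: [36, 39]. Merged: [6, 9, 9, 13, 17, 19, 22, 27, 31, 36, 39]

Final merged array: [6, 9, 9, 13, 17, 19, 22, 27, 31, 36, 39]
Total comparisons: 9

The merged array is [6, 9, 9, 13, 17, 19, 22, 27, 31, 36, 39], requiring 9 comparisons. The merge step runs in O(n) time where n is the total number of elements.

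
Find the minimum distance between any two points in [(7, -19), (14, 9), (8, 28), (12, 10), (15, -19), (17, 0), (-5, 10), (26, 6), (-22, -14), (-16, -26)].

Computing all pairwise distances among 10 points:

d((7, -19), (14, 9)) = 28.8617
d((7, -19), (8, 28)) = 47.0106
d((7, -19), (12, 10)) = 29.4279
d((7, -19), (15, -19)) = 8.0
d((7, -19), (17, 0)) = 21.4709
d((7, -19), (-5, 10)) = 31.3847
d((7, -19), (26, 6)) = 31.4006
d((7, -19), (-22, -14)) = 29.4279
d((7, -19), (-16, -26)) = 24.0416
d((14, 9), (8, 28)) = 19.9249
d((14, 9), (12, 10)) = 2.2361 <-- minimum
d((14, 9), (15, -19)) = 28.0179
d((14, 9), (17, 0)) = 9.4868
d((14, 9), (-5, 10)) = 19.0263
d((14, 9), (26, 6)) = 12.3693
d((14, 9), (-22, -14)) = 42.72
d((14, 9), (-16, -26)) = 46.0977
d((8, 28), (12, 10)) = 18.4391
d((8, 28), (15, -19)) = 47.5184
d((8, 28), (17, 0)) = 29.4109
d((8, 28), (-5, 10)) = 22.2036
d((8, 28), (26, 6)) = 28.4253
d((8, 28), (-22, -14)) = 51.614
d((8, 28), (-16, -26)) = 59.0931
d((12, 10), (15, -19)) = 29.1548
d((12, 10), (17, 0)) = 11.1803
d((12, 10), (-5, 10)) = 17.0
d((12, 10), (26, 6)) = 14.5602
d((12, 10), (-22, -14)) = 41.6173
d((12, 10), (-16, -26)) = 45.607
d((15, -19), (17, 0)) = 19.105
d((15, -19), (-5, 10)) = 35.2278
d((15, -19), (26, 6)) = 27.313
d((15, -19), (-22, -14)) = 37.3363
d((15, -19), (-16, -26)) = 31.7805
d((17, 0), (-5, 10)) = 24.1661
d((17, 0), (26, 6)) = 10.8167
d((17, 0), (-22, -14)) = 41.4367
d((17, 0), (-16, -26)) = 42.0119
d((-5, 10), (26, 6)) = 31.257
d((-5, 10), (-22, -14)) = 29.4109
d((-5, 10), (-16, -26)) = 37.6431
d((26, 6), (-22, -14)) = 52.0
d((26, 6), (-16, -26)) = 52.8015
d((-22, -14), (-16, -26)) = 13.4164

Closest pair: (14, 9) and (12, 10) with distance 2.2361

The closest pair is (14, 9) and (12, 10) with Euclidean distance 2.2361. For 10 points, brute-force pairwise comparison is shown above. For large n, the divide-and-conquer algorithm (sort by x, recurse on halves, check the dividing strip) achieves O(n log n).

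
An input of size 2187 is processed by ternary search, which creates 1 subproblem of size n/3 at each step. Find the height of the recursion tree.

For divide and conquer with division factor 3:

Problem sizes at each level:
Level 0: 2187
Level 1: 729
Level 2: 243
Level 3: 81
Level 4: 27
Level 5: 9
Level 6: 3
Level 7: 1

The root is level 0 and the size-1 base case is level 7 (the tree spans levels 0 through 7, i.e. 8 levels counting the root), so the depth is the number of divisions: log_3(2187) = 7

The recursion tree depth is log_3(2187) = 7. At each level, the problem size is divided by 3, so it takes 7 divisions to reduce to a base case of size 1. The algorithm makes 1 recursive call at each level.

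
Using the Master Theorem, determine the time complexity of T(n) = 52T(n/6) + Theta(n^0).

Master Theorem for T(n) = 52T(n/6) + O(n^0):

a = 52, b = 6, c = 0
log_b(a) = log_6(52) = 2.2052

Case 1: c = 0 < log_6(52) = 2.2052
T(n) = O(n^(log_6 52))

For T(n) = 52T(n/6) + O(n^0): log_6(52) = 2.2052. This is Case 1 of the Master Theorem (c < log_b(a), work dominated by leaves), giving O(n^(log_6 52)).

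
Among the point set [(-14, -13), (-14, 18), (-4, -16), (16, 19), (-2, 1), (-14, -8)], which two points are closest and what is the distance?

Computing all pairwise distances among 6 points:

d((-14, -13), (-14, 18)) = 31.0
d((-14, -13), (-4, -16)) = 10.4403
d((-14, -13), (16, 19)) = 43.8634
d((-14, -13), (-2, 1)) = 18.4391
d((-14, -13), (-14, -8)) = 5.0 <-- minimum
d((-14, 18), (-4, -16)) = 35.4401
d((-14, 18), (16, 19)) = 30.0167
d((-14, 18), (-2, 1)) = 20.8087
d((-14, 18), (-14, -8)) = 26.0
d((-4, -16), (16, 19)) = 40.3113
d((-4, -16), (-2, 1)) = 17.1172
d((-4, -16), (-14, -8)) = 12.8062
d((16, 19), (-2, 1)) = 25.4558
d((16, 19), (-14, -8)) = 40.3609
d((-2, 1), (-14, -8)) = 15.0

Closest pair: (-14, -13) and (-14, -8) with distance 5.0

The closest pair is (-14, -13) and (-14, -8) with Euclidean distance 5.0. For 6 points, brute-force pairwise comparison is shown above. For large n, the divide-and-conquer algorithm (sort by x, recurse on halves, check the dividing strip) achieves O(n log n).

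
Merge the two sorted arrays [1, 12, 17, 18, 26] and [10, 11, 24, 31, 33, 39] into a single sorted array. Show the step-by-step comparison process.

Merging process:

Compare 1 vs 10: take 1 from left. Merged: [1]
Compare 12 vs 10: take 10 from right. Merged: [1, 10]
Compare 12 vs 11: take 11 from right. Merged: [1, 10, 11]
Compare 12 vs 24: take 12 from left. Merged: [1, 10, 11, 12]
Compare 17 vs 24: take 17 from left. Merged: [1, 10, 11, 12, 17]
Compare 18 vs 24: take 18 from left. Merged: [1, 10, 11, 12, 17, 18]
Compare 26 vs 24: take 24 from right. Merged: [1, 10, 11, 12, 17, 18, 24]
Compare 26 vs 31: take 26 from left. Merged: [1, 10, 11, 12, 17, 18, 24, 26]
Append remaining from right: [31, 33, 39]. Merged: [1, 10, 11, 12, 17, 18, 24, 26, 31, 33, 39]

Final merged array: [1, 10, 11, 12, 17, 18, 24, 26, 31, 33, 39]
Total comparisons: 8

The merged array is [1, 10, 11, 12, 17, 18, 24, 26, 31, 33, 39], requiring 8 comparisons. The merge step runs in O(n) time where n is the total number of elements.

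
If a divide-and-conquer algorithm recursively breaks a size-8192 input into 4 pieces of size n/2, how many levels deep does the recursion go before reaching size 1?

For divide and conquer with division factor 2:

Problem sizes at each level:
Level 0: 8192
Level 1: 4096
Level 2: 2048
Level 3: 1024
Level 4: 512
Level 5: 256
Level 6: 128
Level 7: 64
Level 8: 32
Level 9: 16
Level 10: 8
Level 11: 4
Level 12: 2
Level 13: 1

The root is level 0 and the size-1 base case is level 13 (the tree spans levels 0 through 13, i.e. 14 levels counting the root), so the depth is the number of divisions: log_2(8192) = 13

The recursion tree depth is log_2(8192) = 13. At each level, the problem size is divided by 2, so it takes 13 divisions to reduce to a base case of size 1. The algorithm makes 4 recursive calls at each level.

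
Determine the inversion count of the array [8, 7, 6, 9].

Finding inversions in [8, 7, 6, 9]:

(0, 1): arr[0]=8 > arr[1]=7
(0, 2): arr[0]=8 > arr[2]=6
(1, 2): arr[1]=7 > arr[2]=6

Total inversions: 3

The array has 3 inversion(s): (0,1), (0,2), (1,2). Each pair (i,j) satisfies i < j and arr[i] > arr[j].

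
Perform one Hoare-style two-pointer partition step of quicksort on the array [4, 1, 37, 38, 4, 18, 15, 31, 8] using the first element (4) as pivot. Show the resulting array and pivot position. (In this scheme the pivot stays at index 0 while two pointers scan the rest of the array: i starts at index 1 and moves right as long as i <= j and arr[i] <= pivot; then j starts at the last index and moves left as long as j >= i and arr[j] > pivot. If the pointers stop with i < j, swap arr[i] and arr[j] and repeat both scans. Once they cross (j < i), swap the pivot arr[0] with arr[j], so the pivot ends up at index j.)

Hoare-style two-pointer partition with pivot = 4:

Initial array: [4, 1, 37, 38, 4, 18, 15, 31, 8]

Pointers start at i = 1, j = 8.
i stops at index 2 (arr[2]=37 > 4), j stops at index 4 (arr[4]=4 <= 4): swap arr[2] and arr[4], array becomes [4, 1, 4, 38, 37, 18, 15, 31, 8]
i ends at 3, j ends at 2: the pointers have crossed (j < i), so scanning stops.

Swap pivot arr[0] with arr[2] to place pivot at position 2: [4, 1, 4, 38, 37, 18, 15, 31, 8]
Pivot position: 2

After partitioning with pivot 4, the array becomes [4, 1, 4, 38, 37, 18, 15, 31, 8]. The pivot is placed at index 2. All elements to the left of the pivot are <= 4, and all elements to the right are > 4.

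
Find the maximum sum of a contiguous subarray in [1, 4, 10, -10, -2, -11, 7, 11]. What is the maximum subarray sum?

Using Kadane's algorithm on [1, 4, 10, -10, -2, -11, 7, 11]:

Scanning through the array:
Position 1 (value 4): max_ending_here = 5, max_so_far = 5
Position 2 (value 10): max_ending_here = 15, max_so_far = 15
Position 3 (value -10): max_ending_here = 5, max_so_far = 15
Position 4 (value -2): max_ending_here = 3, max_so_far = 15
Position 5 (value -11): max_ending_here = -8, max_so_far = 15
Position 6 (value 7): max_ending_here = 7, max_so_far = 15
Position 7 (value 11): max_ending_here = 18, max_so_far = 18

Maximum subarray: [7, 11]
Maximum sum: 18

The maximum subarray is [7, 11] with sum 18. This subarray runs from index 6 to index 7.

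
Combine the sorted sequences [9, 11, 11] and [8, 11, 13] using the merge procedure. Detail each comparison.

Merging process:

Compare 9 vs 8: take 8 from right. Merged: [8]
Compare 9 vs 11: take 9 from left. Merged: [8, 9]
Compare 11 vs 11: take 11 from left. Merged: [8, 9, 11]
Compare 11 vs 11: take 11 from left. Merged: [8, 9, 11, 11]
Append remaining from right: [11, 13]. Merged: [8, 9, 11, 11, 11, 13]

Final merged array: [8, 9, 11, 11, 11, 13]
Total comparisons: 4

The merged array is [8, 9, 11, 11, 11, 13], requiring 4 comparisons. The merge step runs in O(n) time where n is the total number of elements.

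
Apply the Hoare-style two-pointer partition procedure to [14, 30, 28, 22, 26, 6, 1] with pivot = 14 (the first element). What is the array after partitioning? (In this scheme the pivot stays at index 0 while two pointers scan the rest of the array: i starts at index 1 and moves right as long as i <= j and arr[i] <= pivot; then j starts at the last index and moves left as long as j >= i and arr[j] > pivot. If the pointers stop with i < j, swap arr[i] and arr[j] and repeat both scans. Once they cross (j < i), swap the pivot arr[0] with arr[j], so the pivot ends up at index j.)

Hoare-style two-pointer partition with pivot = 14:

Initial array: [14, 30, 28, 22, 26, 6, 1]

Pointers start at i = 1, j = 6.
i stops at index 1 (arr[1]=30 > 14), j stops at index 6 (arr[6]=1 <= 14): swap arr[1] and arr[6], array becomes [14, 1, 28, 22, 26, 6, 30]
i stops at index 2 (arr[2]=28 > 14), j stops at index 5 (arr[5]=6 <= 14): swap arr[2] and arr[5], array becomes [14, 1, 6, 22, 26, 28, 30]
i ends at 3, j ends at 2: the pointers have crossed (j < i), so scanning stops.

Swap pivot arr[0] with arr[2] to place pivot at position 2: [6, 1, 14, 22, 26, 28, 30]
Pivot position: 2

After partitioning with pivot 14, the array becomes [6, 1, 14, 22, 26, 28, 30]. The pivot is placed at index 2. All elements to the left of the pivot are <= 14, and all elements to the right are > 14.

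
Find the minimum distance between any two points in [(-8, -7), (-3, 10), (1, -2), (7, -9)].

Computing all pairwise distances among 4 points:

d((-8, -7), (-3, 10)) = 17.72
d((-8, -7), (1, -2)) = 10.2956
d((-8, -7), (7, -9)) = 15.1327
d((-3, 10), (1, -2)) = 12.6491
d((-3, 10), (7, -9)) = 21.4709
d((1, -2), (7, -9)) = 9.2195 <-- minimum

Closest pair: (1, -2) and (7, -9) with distance 9.2195

The closest pair is (1, -2) and (7, -9) with Euclidean distance 9.2195. For 4 points, brute-force pairwise comparison is shown above. For large n, the divide-and-conquer algorithm (sort by x, recurse on halves, check the dividing strip) achieves O(n log n).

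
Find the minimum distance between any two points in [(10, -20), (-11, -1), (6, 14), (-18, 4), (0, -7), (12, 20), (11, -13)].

Computing all pairwise distances among 7 points:

d((10, -20), (-11, -1)) = 28.3196
d((10, -20), (6, 14)) = 34.2345
d((10, -20), (-18, 4)) = 36.8782
d((10, -20), (0, -7)) = 16.4012
d((10, -20), (12, 20)) = 40.05
d((10, -20), (11, -13)) = 7.0711 <-- minimum
d((-11, -1), (6, 14)) = 22.6716
d((-11, -1), (-18, 4)) = 8.6023
d((-11, -1), (0, -7)) = 12.53
d((-11, -1), (12, 20)) = 31.1448
d((-11, -1), (11, -13)) = 25.0599
d((6, 14), (-18, 4)) = 26.0
d((6, 14), (0, -7)) = 21.8403
d((6, 14), (12, 20)) = 8.4853
d((6, 14), (11, -13)) = 27.4591
d((-18, 4), (0, -7)) = 21.095
d((-18, 4), (12, 20)) = 34.0
d((-18, 4), (11, -13)) = 33.6155
d((0, -7), (12, 20)) = 29.5466
d((0, -7), (11, -13)) = 12.53
d((12, 20), (11, -13)) = 33.0151

Closest pair: (10, -20) and (11, -13) with distance 7.0711

The closest pair is (10, -20) and (11, -13) with Euclidean distance 7.0711. For 7 points, brute-force pairwise comparison is shown above. For large n, the divide-and-conquer algorithm (sort by x, recurse on halves, check the dividing strip) achieves O(n log n).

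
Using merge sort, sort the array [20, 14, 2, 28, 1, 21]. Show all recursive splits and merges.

Merge sort trace:

Split: [20, 14, 2, 28, 1, 21] -> [20, 14, 2] and [28, 1, 21]
  Split: [20, 14, 2] -> [20] and [14, 2]
    Split: [14, 2] -> [14] and [2]
    Merge: [14] + [2] -> [2, 14]
  Merge: [20] + [2, 14] -> [2, 14, 20]
  Split: [28, 1, 21] -> [28] and [1, 21]
    Split: [1, 21] -> [1] and [21]
    Merge: [1] + [21] -> [1, 21]
  Merge: [28] + [1, 21] -> [1, 21, 28]
Merge: [2, 14, 20] + [1, 21, 28] -> [1, 2, 14, 20, 21, 28]

Final sorted array: [1, 2, 14, 20, 21, 28]

The merge sort proceeds by recursively splitting the array and merging sorted halves.
After all merges, the sorted array is [1, 2, 14, 20, 21, 28].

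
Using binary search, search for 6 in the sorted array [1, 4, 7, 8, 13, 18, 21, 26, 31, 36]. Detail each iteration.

Binary search for 6 in [1, 4, 7, 8, 13, 18, 21, 26, 31, 36]:

lo=0, hi=9, mid=4, arr[mid]=13 -> 13 > 6, search left half
lo=0, hi=3, mid=1, arr[mid]=4 -> 4 < 6, search right half
lo=2, hi=3, mid=2, arr[mid]=7 -> 7 > 6, search left half
lo=2 > hi=1, target 6 not found

Binary search determines that 6 is not in the array after 3 comparisons. The search space was exhausted without finding the target.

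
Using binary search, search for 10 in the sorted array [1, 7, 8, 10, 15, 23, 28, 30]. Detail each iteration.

Binary search for 10 in [1, 7, 8, 10, 15, 23, 28, 30]:

lo=0, hi=7, mid=3, arr[mid]=10 -> Found target at index 3!

Binary search finds 10 at index 3 after 1 comparisons. The search repeatedly halves the search space by comparing with the middle element.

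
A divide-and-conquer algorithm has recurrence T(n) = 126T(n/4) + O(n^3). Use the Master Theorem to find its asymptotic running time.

Master Theorem for T(n) = 126T(n/4) + O(n^3):

a = 126, b = 4, c = 3
log_b(a) = log_4(126) = 3.4886

Case 1: c = 3 < log_4(126) = 3.4886
T(n) = O(n^(log_4 126))

For T(n) = 126T(n/4) + O(n^3): log_4(126) = 3.4886. This is Case 1 of the Master Theorem (c < log_b(a), work dominated by leaves), giving O(n^(log_4 126)).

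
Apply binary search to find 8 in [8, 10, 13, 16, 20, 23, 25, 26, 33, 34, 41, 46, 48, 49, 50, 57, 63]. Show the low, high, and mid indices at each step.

Binary search for 8 in [8, 10, 13, 16, 20, 23, 25, 26, 33, 34, 41, 46, 48, 49, 50, 57, 63]:

lo=0, hi=16, mid=8, arr[mid]=33 -> 33 > 8, search left half
lo=0, hi=7, mid=3, arr[mid]=16 -> 16 > 8, search left half
lo=0, hi=2, mid=1, arr[mid]=10 -> 10 > 8, search left half
lo=0, hi=0, mid=0, arr[mid]=8 -> Found target at index 0!

Binary search finds 8 at index 0 after 4 comparisons. The search repeatedly halves the search space by comparing with the middle element.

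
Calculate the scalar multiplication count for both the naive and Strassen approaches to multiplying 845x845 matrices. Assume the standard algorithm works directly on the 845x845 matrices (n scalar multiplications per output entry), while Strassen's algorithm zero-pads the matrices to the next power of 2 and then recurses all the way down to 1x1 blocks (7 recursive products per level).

Matrix multiplication for 845x845 matrices:

Strassen's algorithm requires power-of-2 dimensions. Pad 845x845 to 1024x1024 (next power of 2).

Standard algorithm: 845^3 = 603351125 multiplications
Strassen's algorithm: 7^(log2(1024)) = 7^10 = 282475249 multiplications
Savings: 603351125 - 282475249 = 320875876 multiplications

Standard: 603351125 multiplications (845^3). Strassen: 282475249 multiplications (7^10, after padding to 1024x1024). Strassen reduces 8 recursive multiplications to 7 at each level.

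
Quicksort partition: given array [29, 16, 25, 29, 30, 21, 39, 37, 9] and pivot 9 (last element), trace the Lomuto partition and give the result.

Lomuto partition with pivot = 9:

Initial array: [29, 16, 25, 29, 30, 21, 39, 37, 9]

arr[0]=29 > 9: no swap
arr[1]=16 > 9: no swap
arr[2]=25 > 9: no swap
arr[3]=29 > 9: no swap
arr[4]=30 > 9: no swap
arr[5]=21 > 9: no swap
arr[6]=39 > 9: no swap
arr[7]=37 > 9: no swap

Place pivot at position 0: [9, 16, 25, 29, 30, 21, 39, 37, 29]
Pivot position: 0

After partitioning with pivot 9, the array becomes [9, 16, 25, 29, 30, 21, 39, 37, 29]. The pivot is placed at index 0. All elements to the left of the pivot are <= 9, and all elements to the right are > 9.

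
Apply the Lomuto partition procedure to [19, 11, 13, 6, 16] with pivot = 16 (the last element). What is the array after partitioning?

Lomuto partition with pivot = 16:

Initial array: [19, 11, 13, 6, 16]

arr[0]=19 > 16: no swap
arr[1]=11 <= 16: swap with position 0, array becomes [11, 19, 13, 6, 16]
arr[2]=13 <= 16: swap with position 1, array becomes [11, 13, 19, 6, 16]
arr[3]=6 <= 16: swap with position 2, array becomes [11, 13, 6, 19, 16]

Place pivot at position 3: [11, 13, 6, 16, 19]
Pivot position: 3

After partitioning with pivot 16, the array becomes [11, 13, 6, 16, 19]. The pivot is placed at index 3. All elements to the left of the pivot are <= 16, and all elements to the right are > 16.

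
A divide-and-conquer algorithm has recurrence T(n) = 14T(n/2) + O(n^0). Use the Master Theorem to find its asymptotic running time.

Master Theorem for T(n) = 14T(n/2) + O(n^0):

a = 14, b = 2, c = 0
log_b(a) = log_2(14) = 3.8074

Case 1: c = 0 < log_2(14) = 3.8074
T(n) = O(n^(log_2 14))

For T(n) = 14T(n/2) + O(n^0): log_2(14) = 3.8074. This is Case 1 of the Master Theorem (c < log_b(a), work dominated by leaves), giving O(n^(log_2 14)).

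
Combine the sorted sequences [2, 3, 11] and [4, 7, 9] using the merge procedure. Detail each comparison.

Merging process:

Compare 2 vs 4: take 2 from left. Merged: [2]
Compare 3 vs 4: take 3 from left. Merged: [2, 3]
Compare 11 vs 4: take 4 from right. Merged: [2, 3, 4]
Compare 11 vs 7: take 7 from right. Merged: [2, 3, 4, 7]
Compare 11 vs 9: take 9 from right. Merged: [2, 3, 4, 7, 9]
Append remaining from left: [11]. Merged: [2, 3, 4, 7, 9, 11]

Final merged array: [2, 3, 4, 7, 9, 11]
Total comparisons: 5

The merged array is [2, 3, 4, 7, 9, 11], requiring 5 comparisons. The merge step runs in O(n) time where n is the total number of elements.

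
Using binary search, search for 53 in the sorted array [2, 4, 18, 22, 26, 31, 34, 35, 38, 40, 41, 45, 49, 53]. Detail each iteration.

Binary search for 53 in [2, 4, 18, 22, 26, 31, 34, 35, 38, 40, 41, 45, 49, 53]:

lo=0, hi=13, mid=6, arr[mid]=34 -> 34 < 53, search right half
lo=7, hi=13, mid=10, arr[mid]=41 -> 41 < 53, search right half
lo=11, hi=13, mid=12, arr[mid]=49 -> 49 < 53, search right half
lo=13, hi=13, mid=13, arr[mid]=53 -> Found target at index 13!

Binary search finds 53 at index 13 after 4 comparisons. The search repeatedly halves the search space by comparing with the middle element.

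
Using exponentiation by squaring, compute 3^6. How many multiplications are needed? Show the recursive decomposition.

Computing 3^6 by squaring (build up from 3^1; each line after the first costs one multiplication):

3^1 = 3
3^2 = (3^1)^2 = 3^2 = 9
3^3 = 3 * 3^2 = 3 * 9 = 27
3^6 = (3^3)^2 = 27^2 = 729

Result: 729
Multiplications needed: 3 (3 lines after 3^1)

3^6 = 729. Using exponentiation by squaring, this requires 3 multiplications. The key idea: if the exponent is even, square the half-power; if odd, multiply by the base once.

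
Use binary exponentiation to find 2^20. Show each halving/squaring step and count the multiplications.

Computing 2^20 by squaring (build up from 2^1; each line after the first costs one multiplication):

2^1 = 2
2^2 = (2^1)^2 = 2^2 = 4
2^4 = (2^2)^2 = 4^2 = 16
2^5 = 2 * 2^4 = 2 * 16 = 32
2^10 = (2^5)^2 = 32^2 = 1024
2^20 = (2^10)^2 = 1024^2 = 1048576

Result: 1048576
Multiplications needed: 5 (5 lines after 2^1)

2^20 = 1048576. Using exponentiation by squaring, this requires 5 multiplications. The key idea: if the exponent is even, square the half-power; if odd, multiply by the base once.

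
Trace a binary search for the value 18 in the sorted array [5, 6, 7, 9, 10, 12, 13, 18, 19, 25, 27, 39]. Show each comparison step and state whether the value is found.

Binary search for 18 in [5, 6, 7, 9, 10, 12, 13, 18, 19, 25, 27, 39]:

lo=0, hi=11, mid=5, arr[mid]=12 -> 12 < 18, search right half
lo=6, hi=11, mid=8, arr[mid]=19 -> 19 > 18, search left half
lo=6, hi=7, mid=6, arr[mid]=13 -> 13 < 18, search right half
lo=7, hi=7, mid=7, arr[mid]=18 -> Found target at index 7!

Binary search finds 18 at index 7 after 4 comparisons. The search repeatedly halves the search space by comparing with the middle element.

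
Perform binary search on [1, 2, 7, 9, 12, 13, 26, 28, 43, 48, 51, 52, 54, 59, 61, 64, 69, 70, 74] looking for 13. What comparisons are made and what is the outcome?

Binary search for 13 in [1, 2, 7, 9, 12, 13, 26, 28, 43, 48, 51, 52, 54, 59, 61, 64, 69, 70, 74]:

lo=0, hi=18, mid=9, arr[mid]=48 -> 48 > 13, search left half
lo=0, hi=8, mid=4, arr[mid]=12 -> 12 < 13, search right half
lo=5, hi=8, mid=6, arr[mid]=26 -> 26 > 13, search left half
lo=5, hi=5, mid=5, arr[mid]=13 -> Found target at index 5!

Binary search finds 13 at index 5 after 4 comparisons. The search repeatedly halves the search space by comparing with the middle element.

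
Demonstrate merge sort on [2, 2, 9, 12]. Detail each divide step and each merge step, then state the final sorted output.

Merge sort trace:

Split: [2, 2, 9, 12] -> [2, 2] and [9, 12]
  Split: [2, 2] -> [2] and [2]
  Merge: [2] + [2] -> [2, 2]
  Split: [9, 12] -> [9] and [12]
  Merge: [9] + [12] -> [9, 12]
Merge: [2, 2] + [9, 12] -> [2, 2, 9, 12]

Final sorted array: [2, 2, 9, 12]

The merge sort proceeds by recursively splitting the array and merging sorted halves.
After all merges, the sorted array is [2, 2, 9, 12].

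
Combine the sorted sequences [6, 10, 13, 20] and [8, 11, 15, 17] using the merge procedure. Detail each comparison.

Merging process:

Compare 6 vs 8: take 6 from left. Merged: [6]
Compare 10 vs 8: take 8 from right. Merged: [6, 8]
Compare 10 vs 11: take 10 from left. Merged: [6, 8, 10]
Compare 13 vs 11: take 11 from right. Merged: [6, 8, 10, 11]
Compare 13 vs 15: take 13 from left. Merged: [6, 8, 10, 11, 13]
Compare 20 vs 15: take 15 from right. Merged: [6, 8, 10, 11, 13, 15]
Compare 20 vs 17: take 17 from right. Merged: [6, 8, 10, 11, 13, 15, 17]
Append remaining from left: [20]. Merged: [6, 8, 10, 11, 13, 15, 17, 20]

Final merged array: [6, 8, 10, 11, 13, 15, 17, 20]
Total comparisons: 7

The merged array is [6, 8, 10, 11, 13, 15, 17, 20], requiring 7 comparisons. The merge step runs in O(n) time where n is the total number of elements.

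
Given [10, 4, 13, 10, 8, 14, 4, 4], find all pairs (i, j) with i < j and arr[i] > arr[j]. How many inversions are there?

Finding inversions in [10, 4, 13, 10, 8, 14, 4, 4]:

(0, 1): arr[0]=10 > arr[1]=4
(0, 4): arr[0]=10 > arr[4]=8
(0, 6): arr[0]=10 > arr[6]=4
(0, 7): arr[0]=10 > arr[7]=4
(2, 3): arr[2]=13 > arr[3]=10
(2, 4): arr[2]=13 > arr[4]=8
(2, 6): arr[2]=13 > arr[6]=4
(2, 7): arr[2]=13 > arr[7]=4
(3, 4): arr[3]=10 > arr[4]=8
(3, 6): arr[3]=10 > arr[6]=4
(3, 7): arr[3]=10 > arr[7]=4
(4, 6): arr[4]=8 > arr[6]=4
(4, 7): arr[4]=8 > arr[7]=4
(5, 6): arr[5]=14 > arr[6]=4
(5, 7): arr[5]=14 > arr[7]=4

Total inversions: 15

The array has 15 inversion(s): (0,1), (0,4), (0,6), (0,7), (2,3), (2,4), (2,6), (2,7), (3,4), (3,6), (3,7), (4,6), (4,7), (5,6), (5,7). Each pair (i,j) satisfies i < j and arr[i] > arr[j].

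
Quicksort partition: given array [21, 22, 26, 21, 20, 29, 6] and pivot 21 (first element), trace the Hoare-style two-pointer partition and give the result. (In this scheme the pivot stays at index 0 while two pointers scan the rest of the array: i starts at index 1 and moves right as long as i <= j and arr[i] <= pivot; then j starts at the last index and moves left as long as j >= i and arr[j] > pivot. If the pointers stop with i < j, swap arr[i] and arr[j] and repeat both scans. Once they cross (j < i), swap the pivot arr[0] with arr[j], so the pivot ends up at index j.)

Hoare-style two-pointer partition with pivot = 21:

Initial array: [21, 22, 26, 21, 20, 29, 6]

Pointers start at i = 1, j = 6.
i stops at index 1 (arr[1]=22 > 21), j stops at index 6 (arr[6]=6 <= 21): swap arr[1] and arr[6], array becomes [21, 6, 26, 21, 20, 29, 22]
i stops at index 2 (arr[2]=26 > 21), j stops at index 4 (arr[4]=20 <= 21): swap arr[2] and arr[4], array becomes [21, 6, 20, 21, 26, 29, 22]
i ends at 4, j ends at 3: the pointers have crossed (j < i), so scanning stops.

Swap pivot arr[0] with arr[3] to place pivot at position 3: [21, 6, 20, 21, 26, 29, 22]
Pivot position: 3

After partitioning with pivot 21, the array becomes [21, 6, 20, 21, 26, 29, 22]. The pivot is placed at index 3. All elements to the left of the pivot are <= 21, and all elements to the right are > 21.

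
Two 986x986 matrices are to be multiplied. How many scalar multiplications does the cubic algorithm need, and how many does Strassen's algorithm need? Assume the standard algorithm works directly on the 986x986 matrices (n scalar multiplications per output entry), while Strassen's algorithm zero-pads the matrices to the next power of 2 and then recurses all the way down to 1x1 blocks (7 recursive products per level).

Matrix multiplication for 986x986 matrices:

Strassen's algorithm requires power-of-2 dimensions. Pad 986x986 to 1024x1024 (next power of 2).

Standard algorithm: 986^3 = 958585256 multiplications
Strassen's algorithm: 7^(log2(1024)) = 7^10 = 282475249 multiplications
Savings: 958585256 - 282475249 = 676110007 multiplications

Standard: 958585256 multiplications (986^3). Strassen: 282475249 multiplications (7^10, after padding to 1024x1024). Strassen reduces 8 recursive multiplications to 7 at each level.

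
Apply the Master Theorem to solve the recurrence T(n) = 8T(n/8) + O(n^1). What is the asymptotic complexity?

Master Theorem for T(n) = 8T(n/8) + O(n^1):

a = 8, b = 8, c = 1
log_b(a) = log_8(8) = 1.0000

Case 2: c = 1 = log_8(8) = 1.0000
T(n) = O(n^1 log n) = O(n log n)

For T(n) = 8T(n/8) + O(n^1): log_8(8) = 1.0000. This is Case 2 of the Master Theorem (c = log_b(a), equal work at all levels), giving O(n log n).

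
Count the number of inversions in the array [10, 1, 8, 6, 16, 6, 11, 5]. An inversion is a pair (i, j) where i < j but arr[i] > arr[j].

Finding inversions in [10, 1, 8, 6, 16, 6, 11, 5]:

(0, 1): arr[0]=10 > arr[1]=1
(0, 2): arr[0]=10 > arr[2]=8
(0, 3): arr[0]=10 > arr[3]=6
(0, 5): arr[0]=10 > arr[5]=6
(0, 7): arr[0]=10 > arr[7]=5
(2, 3): arr[2]=8 > arr[3]=6
(2, 5): arr[2]=8 > arr[5]=6
(2, 7): arr[2]=8 > arr[7]=5
(3, 7): arr[3]=6 > arr[7]=5
(4, 5): arr[4]=16 > arr[5]=6
(4, 6): arr[4]=16 > arr[6]=11
(4, 7): arr[4]=16 > arr[7]=5
(5, 7): arr[5]=6 > arr[7]=5
(6, 7): arr[6]=11 > arr[7]=5

Total inversions: 14

The array has 14 inversion(s): (0,1), (0,2), (0,3), (0,5), (0,7), (2,3), (2,5), (2,7), (3,7), (4,5), (4,6), (4,7), (5,7), (6,7). Each pair (i,j) satisfies i < j and arr[i] > arr[j].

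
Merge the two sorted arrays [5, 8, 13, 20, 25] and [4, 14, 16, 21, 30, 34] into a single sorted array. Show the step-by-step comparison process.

Merging process:

Compare 5 vs 4: take 4 from right. Merged: [4]
Compare 5 vs 14: take 5 from left. Merged: [4, 5]
Compare 8 vs 14: take 8 from left. Merged: [4, 5, 8]
Compare 13 vs 14: take 13 from left. Merged: [4, 5, 8, 13]
Compare 20 vs 14: take 14 from right. Merged: [4, 5, 8, 13, 14]
Compare 20 vs 16: take 16 from right. Merged: [4, 5, 8, 13, 14, 16]
Compare 20 vs 21: take 20 from left. Merged: [4, 5, 8, 13, 14, 16, 20]
Compare 25 vs 21: take 21 from right. Merged: [4, 5, 8, 13, 14, 16, 20, 21]
Compare 25 vs 30: take 25 from left. Merged: [4, 5, 8, 13, 14, 16, 20, 21, 25]
Append remaining from right: [30, 34]. Merged: [4, 5, 8, 13, 14, 16, 20, 21, 25, 30, 34]

Final merged array: [4, 5, 8, 13, 14, 16, 20, 21, 25, 30, 34]
Total comparisons: 9

The merged array is [4, 5, 8, 13, 14, 16, 20, 21, 25, 30, 34], requiring 9 comparisons. The merge step runs in O(n) time where n is the total number of elements.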